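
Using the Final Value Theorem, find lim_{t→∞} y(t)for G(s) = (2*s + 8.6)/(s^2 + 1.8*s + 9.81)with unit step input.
FVT: lim_{t→∞} y(t) = lim_{s→0} s*Y(s) where Y(s) = G(s)/s.
= lim_{s→0} G(s) = G(0) = num(0)/den(0) = 8.6/9.81 = 0.8767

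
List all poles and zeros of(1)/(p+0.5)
Set denominator = 0: p + 0.5 = 0 → Poles: -0.5
Numerator is a nonzero constant (1) → Zeros: none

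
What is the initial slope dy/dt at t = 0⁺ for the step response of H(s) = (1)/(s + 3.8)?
IVT: y'(0⁺) = lim_{s→∞} s²·Y(s) = lim_{s→∞} s·H(s).
deg(num) = 0, deg(den) = 1, relative degree = 1, so s·H(s) → (leading num)/(leading den) = 1/1 = 1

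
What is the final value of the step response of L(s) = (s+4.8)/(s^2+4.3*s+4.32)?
FVT: lim_{t→∞} y(t) = lim_{s→0} s*Y(s) where Y(s) = L(s)/s.
= lim_{s→0} L(s) = L(0) = num(0)/den(0) = 4.8/4.32 = 1.111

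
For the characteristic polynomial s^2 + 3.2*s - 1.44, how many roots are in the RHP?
s^2 + 3.2*s - 1.44 = (s - 0.4)(s + 3.6). Poles: -3.6, 0.4. RHP poles (Re>0): 1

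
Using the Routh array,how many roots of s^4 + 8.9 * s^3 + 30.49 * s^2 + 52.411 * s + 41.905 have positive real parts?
Routh array:
s^4: [1, 30.49, 41.905]; s^3: [8.9, 52.411]; s^2: [24.6011, 41.905]; s^1: [37.2509]; s^0: [41.905]
First column: [1, 8.9, 24.6011, 37.2509, 41.905]. Sign changes = RHP roots = 0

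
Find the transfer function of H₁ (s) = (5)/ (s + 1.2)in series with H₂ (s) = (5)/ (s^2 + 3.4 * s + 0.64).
Series: H = H₁ · H₂ = (n₁·n₂)/(d₁·d₂).
Num: n₁·n₂ = 25. Den: d₁·d₂ = s^3 + 4.6*s^2 + 4.72*s + 0.768.
H(s) = (25)/(s^3 + 4.6*s^2 + 4.72*s + 0.768)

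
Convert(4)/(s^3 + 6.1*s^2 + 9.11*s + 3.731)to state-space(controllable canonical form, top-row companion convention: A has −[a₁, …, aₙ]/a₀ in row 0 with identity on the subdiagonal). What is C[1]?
Reachable canonical form: C = numerator coefficients (right-aligned, zero-padded to length n).
num = 4, C = [[0, 0, 4]].
C[1] = 0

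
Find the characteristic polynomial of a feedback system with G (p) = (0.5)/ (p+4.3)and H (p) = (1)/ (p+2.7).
Characteristic poly = G_den * H_den + G_num * H_num = (p^2 + 7*p + 11.61) + (0.5) = p^2 + 7*p + 12.11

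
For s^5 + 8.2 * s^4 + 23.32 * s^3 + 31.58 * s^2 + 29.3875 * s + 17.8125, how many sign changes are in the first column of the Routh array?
Routh array:
s^5: [1, 23.32, 29.3875]; s^4: [8.2, 31.58, 17.8125]; s^3: [19.4688, 27.2152]; s^2: [20.1173, 17.8125]; s^1: [9.97695]; s^0: [17.8125]
First column: [1, 8.2, 19.4688, 20.1173, 9.97695, 17.8125]. Sign changes = 0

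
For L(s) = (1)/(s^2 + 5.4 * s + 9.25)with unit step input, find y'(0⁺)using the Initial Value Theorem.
IVT: y'(0⁺) = lim_{s→∞} s²·Y(s) = lim_{s→∞} s·L(s).
deg(num) = 0, deg(den) = 2, relative degree = 2 ≥ 2, so s·L(s) → 0. Initial slope = 0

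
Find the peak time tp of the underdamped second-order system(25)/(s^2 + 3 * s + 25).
Standard form: ωn²/(s²+2ζωn·s+ωn²) → ωn = 5, ζ = 0.3.
ωd = ωn·√(1-ζ²) = 5·√(1-0.3²) = 4.77.
tp = π/ωd = π/4.77 = 0.6587 s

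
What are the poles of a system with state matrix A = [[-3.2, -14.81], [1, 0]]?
Eigenvalues solve det(λI - A) = 0.
Characteristic polynomial: λ^2 + 3.2*λ + 14.81 = 0.
Roots: -1.6 + 3.5j, -1.6 - 3.5j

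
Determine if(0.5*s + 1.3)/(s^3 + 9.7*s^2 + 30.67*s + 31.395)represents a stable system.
Denominator: s^3 + 9.7*s^2 + 30.67*s + 31.395 = (s + 2.3)(s + 3.9)(s + 3.5). Poles: -2.3, -3.5, -3.9. All Re(p)<0: Yes (stable)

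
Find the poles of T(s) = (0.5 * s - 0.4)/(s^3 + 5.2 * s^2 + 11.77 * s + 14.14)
Set denominator = 0: s^3 + 5.2*s^2 + 11.77*s + 14.14 = (s + 2.8)(s^2 + 2.4*s + 5.05) = 0 → Poles: -1.2 + 1.9j, -1.2 - 1.9j, -2.8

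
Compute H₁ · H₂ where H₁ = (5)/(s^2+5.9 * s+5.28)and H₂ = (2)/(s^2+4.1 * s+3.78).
Series: H = H₁ · H₂ = (n₁·n₂)/(d₁·d₂).
Num: n₁·n₂ = 10. Den: d₁·d₂ = s^4 + 10*s^3 + 33.25*s^2 + 43.95*s + 19.9584.
H(s) = (10)/(s^4 + 10*s^3 + 33.25*s^2 + 43.95*s + 19.9584)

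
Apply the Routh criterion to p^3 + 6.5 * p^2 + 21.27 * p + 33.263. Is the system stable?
Routh array:
p^3: [1, 21.27]; p^2: [6.5, 33.263]; p^1: [16.1526]; p^0: [33.263]
First column: [1, 6.5, 16.1526, 33.263]. Sign changes = 0.
Yes, stable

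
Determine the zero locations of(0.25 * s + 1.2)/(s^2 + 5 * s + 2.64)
Set numerator = 0: 0.25*s + 1.2 = 0 → Zeros: -4.8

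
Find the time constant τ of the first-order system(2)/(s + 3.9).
First-order system: τ = -1/pole. Pole = -3.9. τ = -1/(-3.9) = 0.2564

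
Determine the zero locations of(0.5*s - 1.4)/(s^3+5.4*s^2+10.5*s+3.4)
Set numerator = 0: 0.5*s - 1.4 = 0 → Zeros: 2.8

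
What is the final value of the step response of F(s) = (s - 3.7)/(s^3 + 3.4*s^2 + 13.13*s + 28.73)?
FVT: lim_{t→∞} y(t) = lim_{s→0} s*Y(s) where Y(s) = F(s)/s.
= lim_{s→0} F(s) = F(0) = num(0)/den(0) = -3.7/28.73 = -0.1288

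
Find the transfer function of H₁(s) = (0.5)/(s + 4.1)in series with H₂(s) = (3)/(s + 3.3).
Series: H = H₁ · H₂ = (n₁·n₂)/(d₁·d₂).
Num: n₁·n₂ = 1.5. Den: d₁·d₂ = s^2 + 7.4*s + 13.53.
H(s) = (1.5)/(s^2 + 7.4*s + 13.53)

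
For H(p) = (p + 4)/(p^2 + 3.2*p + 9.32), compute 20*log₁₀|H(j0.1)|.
Substitute p = j*0.1: H(j0.1) = 0.429507 - 0.00402173j.
|H(j0.1)| = sqrt(Re² + Im²) = 0.4295.
20*log₁₀(0.4295) = -7.34 dB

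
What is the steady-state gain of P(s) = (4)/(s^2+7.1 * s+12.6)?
DC gain = P(0) = num(0)/den(0) = 4/12.6 = 0.3175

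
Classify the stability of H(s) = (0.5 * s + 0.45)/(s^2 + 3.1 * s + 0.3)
Denominator: s^2 + 3.1*s + 0.3 = (s + 0.1)(s + 3). Poles: -0.1, -3. Stable (all poles in LHP)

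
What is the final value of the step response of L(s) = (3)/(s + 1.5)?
FVT: lim_{t→∞} y(t) = lim_{s→0} s*Y(s) where Y(s) = L(s)/s.
= lim_{s→0} L(s) = L(0) = num(0)/den(0) = 3/1.5 = 2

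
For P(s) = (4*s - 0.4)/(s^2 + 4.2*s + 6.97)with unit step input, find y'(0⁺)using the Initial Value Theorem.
IVT: y'(0⁺) = lim_{s→∞} s²·Y(s) = lim_{s→∞} s·P(s).
deg(num) = 1, deg(den) = 2, relative degree = 1, so s·P(s) → (leading num)/(leading den) = 4/1 = 4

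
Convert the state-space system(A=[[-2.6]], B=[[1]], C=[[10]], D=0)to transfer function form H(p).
H(p) = C(pI - A)⁻¹B + D.
Characteristic polynomial det(pI - A) = p + 2.6.
Numerator from C·adj(pI-A)·B + D·det(pI-A) = 10.
H(p) = (10)/(p + 2.6)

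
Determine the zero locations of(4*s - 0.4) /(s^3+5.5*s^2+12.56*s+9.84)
Set numerator = 0: 4*s - 0.4 = 0 → Zeros: 0.1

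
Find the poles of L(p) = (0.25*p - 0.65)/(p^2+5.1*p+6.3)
Set denominator = 0: p^2 + 5.1*p + 6.3 = (p + 2.1)(p + 3) = 0 → Poles: -2.1, -3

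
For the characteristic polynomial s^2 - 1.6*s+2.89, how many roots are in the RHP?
Poles: 0.8 + 1.5j, 0.8 - 1.5j. RHP poles (Re>0): 2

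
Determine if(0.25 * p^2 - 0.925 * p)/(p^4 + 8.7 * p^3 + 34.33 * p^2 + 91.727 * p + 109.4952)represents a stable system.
Denominator: p^4 + 8.7*p^3 + 34.33*p^2 + 91.727*p + 109.4952 = (p + 2.4)(p + 4.3)(p^2 + 2*p + 10.61). Poles: -1 + 3.1j, -1 - 3.1j, -2.4, -4.3. All Re(p)<0: Yes (stable)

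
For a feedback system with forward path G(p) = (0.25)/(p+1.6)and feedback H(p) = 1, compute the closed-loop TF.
Closed-loop T = G/(1+GH).
Numerator: G_num * H_den = 0.25.
Denominator: G_den * H_den + G_num * H_num = (p + 1.6) + (0.25) = p + 1.85.
T(p) = (0.25)/(p + 1.85)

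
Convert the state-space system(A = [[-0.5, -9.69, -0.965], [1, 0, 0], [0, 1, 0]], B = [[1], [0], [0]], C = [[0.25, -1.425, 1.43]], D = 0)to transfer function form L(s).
L(s) = C(sI - A)⁻¹B + D.
Characteristic polynomial det(sI - A) = s^3 + 0.5*s^2 + 9.69*s + 0.965.
Numerator from C·adj(sI-A)·B + D·det(sI-A) = 0.25*s^2 - 1.425*s + 1.43.
L(s) = (0.25*s^2 - 1.425*s + 1.43)/(s^3 + 0.5*s^2 + 9.69*s + 0.965)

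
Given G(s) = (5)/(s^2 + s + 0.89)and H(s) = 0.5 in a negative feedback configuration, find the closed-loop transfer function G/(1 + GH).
Closed-loop T = G/(1+GH).
Numerator: G_num * H_den = 5.
Denominator: G_den * H_den + G_num * H_num = (s^2 + s + 0.89) + (2.5) = s^2 + s + 3.39.
T(s) = (5)/(s^2 + s + 3.39)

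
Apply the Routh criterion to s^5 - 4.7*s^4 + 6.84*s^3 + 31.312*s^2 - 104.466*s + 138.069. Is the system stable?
Routh array:
s^5: [1, 6.84, -104.466]; s^4: [-4.7, 31.312, 138.069]; s^3: [13.5021, -75.0896]; s^2: [5.17381, 138.069]; s^1: [-435.409]; s^0: [138.069]
First column: [1, -4.7, 13.5021, 5.17381, -435.409, 138.069]. Sign changes = 4.
No, unstable (4 RHP root(s))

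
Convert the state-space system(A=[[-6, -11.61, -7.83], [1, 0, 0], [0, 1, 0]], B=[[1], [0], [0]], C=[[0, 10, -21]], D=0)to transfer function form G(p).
G(p) = C(pI - A)⁻¹B + D.
Characteristic polynomial det(pI - A) = p^3 + 6*p^2 + 11.61*p + 7.83.
Numerator from C·adj(pI-A)·B + D·det(pI-A) = 10*p - 21.
G(p) = (10*p - 21)/(p^3 + 6*p^2 + 11.61*p + 7.83)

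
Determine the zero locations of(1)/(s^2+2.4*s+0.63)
Numerator is a nonzero constant (1) → Zeros: none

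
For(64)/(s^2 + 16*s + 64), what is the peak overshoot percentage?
Standard form: ωn²/(s²+2ζωn·s+ωn²) → ωn = 8, ζ = 1.
ζ ≥ 1, so the response is non-oscillatory: peak overshoot = 0%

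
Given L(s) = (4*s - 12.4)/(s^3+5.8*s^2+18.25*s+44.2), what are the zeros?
Set numerator = 0: 4*s - 12.4 = 0 → Zeros: 3.1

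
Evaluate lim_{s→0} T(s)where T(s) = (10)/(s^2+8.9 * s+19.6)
DC gain = T(0) = num(0)/den(0) = 10/19.6 = 0.5102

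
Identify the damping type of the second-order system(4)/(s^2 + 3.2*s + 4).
Standard form: ωn²/(s²+2ζωn·s+ωn²) gives ωn=2, ζ=0.8.
Underdamped (ζ = 0.8 < 1)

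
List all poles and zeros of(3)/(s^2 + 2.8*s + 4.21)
Set denominator = 0: s^2 + 2.8*s + 4.21 = 0 → Poles: -1.4 + 1.5j, -1.4 - 1.5j
Numerator is a nonzero constant (3) → Zeros: none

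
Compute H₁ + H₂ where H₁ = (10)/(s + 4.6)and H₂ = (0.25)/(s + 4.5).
Parallel: H = H₁ + H₂ = (n₁·d₂ + n₂·d₁)/(d₁·d₂).
n₁·d₂ = 10*s + 45. n₂·d₁ = 0.25*s + 1.15. Sum = 10.25*s + 46.15. d₁·d₂ = s^2 + 9.1*s + 20.7.
H(s) = (10.25*s + 46.15)/(s^2 + 9.1*s + 20.7)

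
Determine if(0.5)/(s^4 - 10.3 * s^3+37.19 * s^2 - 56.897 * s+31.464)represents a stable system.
Denominator: s^4 - 10.3*s^3 + 37.19*s^2 - 56.897*s + 31.464 = (s - 2.3)(s - 1.9)(s - 1.6)(s - 4.5). Poles: 1.6, 1.9, 2.3, 4.5. All Re(p)<0: No (unstable)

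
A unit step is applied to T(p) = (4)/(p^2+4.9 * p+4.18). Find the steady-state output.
FVT: lim_{t→∞} y(t) = lim_{p→0} p*Y(p) where Y(p) = T(p)/p.
= lim_{p→0} T(p) = T(0) = num(0)/den(0) = 4/4.18 = 0.9569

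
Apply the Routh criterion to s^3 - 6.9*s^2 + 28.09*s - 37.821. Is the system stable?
Routh array:
s^3: [1, 28.09]; s^2: [-6.9, -37.821]; s^1: [22.6087]; s^0: [-37.821]
First column: [1, -6.9, 22.6087, -37.821]. Sign changes = 3.
No, unstable (3 RHP root(s))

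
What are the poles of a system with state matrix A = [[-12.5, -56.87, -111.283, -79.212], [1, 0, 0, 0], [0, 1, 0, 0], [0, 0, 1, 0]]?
Eigenvalues solve det(λI - A) = 0.
Characteristic polynomial: λ^4 + 12.5*λ^3 + 56.87*λ^2 + 111.283*λ + 79.212 = 0.
Factor: (λ + 4)(λ + 4.1)(λ + 2.1)(λ + 2.3) = 0.
Roots: -2.1, -2.3, -4, -4.1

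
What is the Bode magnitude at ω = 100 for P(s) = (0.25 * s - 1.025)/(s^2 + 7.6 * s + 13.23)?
Substitute s = j*100: P(j100) = 0.000291452 - 0.00248113j.
|P(j100)| = sqrt(Re² + Im²) = 0.002498.
20*log₁₀(0.002498) = -52.05 dB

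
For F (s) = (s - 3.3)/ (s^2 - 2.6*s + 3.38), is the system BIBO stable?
Denominator: s^2 - 2.6*s + 3.38. Poles: 1.3 + 1.3j, 1.3 - 1.3j. All Re(p)<0: No (unstable)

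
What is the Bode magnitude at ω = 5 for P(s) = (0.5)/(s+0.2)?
Substitute s = j*5: P(j5) = 0.00399361 - 0.0998403j.
|P(j5)| = sqrt(Re² + Im²) = 0.09992.
20*log₁₀(0.09992) = -20.01 dB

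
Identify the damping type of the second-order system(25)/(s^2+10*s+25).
Standard form: ωn²/(s²+2ζωn·s+ωn²) gives ωn=5, ζ=1.
Critically damped (ζ = 1)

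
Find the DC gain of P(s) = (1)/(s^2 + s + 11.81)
DC gain = P(0) = num(0)/den(0) = 1/11.81 = 0.08467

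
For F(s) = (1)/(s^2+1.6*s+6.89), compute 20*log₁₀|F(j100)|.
Substitute s = j*100: F(j100) = -0.000100043 - 1.6018e-06j.
|F(j100)| = sqrt(Re² + Im²) = 0.0001001.
20*log₁₀(0.0001001) = -80.00 dB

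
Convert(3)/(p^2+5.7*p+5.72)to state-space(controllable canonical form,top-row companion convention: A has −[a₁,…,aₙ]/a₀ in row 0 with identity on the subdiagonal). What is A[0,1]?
Reachable canonical form for den = p^2 + 5.7*p + 5.72: top row of A = -[a₁,a₂,...,aₙ]/a₀, ones on the subdiagonal, zeros elsewhere.
A = [[-5.7, -5.72], [1, 0]].
A[0,1] = -5.72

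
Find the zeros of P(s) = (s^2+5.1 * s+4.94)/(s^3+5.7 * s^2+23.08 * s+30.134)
Set numerator = 0: s^2 + 5.1*s + 4.94 = (s + 1.3)(s + 3.8) = 0 → Zeros: -1.3, -3.8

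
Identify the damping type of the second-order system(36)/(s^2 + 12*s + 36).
Standard form: ωn²/(s²+2ζωn·s+ωn²) gives ωn=6, ζ=1.
Critically damped (ζ = 1)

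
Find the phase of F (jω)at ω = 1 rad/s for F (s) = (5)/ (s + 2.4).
Substitute s = j*1: F(j1) = 1.77515 - 0.739645j.
∠F(j1) = atan2(Im, Re) = atan2(-0.739645, 1.77515) = -22.62°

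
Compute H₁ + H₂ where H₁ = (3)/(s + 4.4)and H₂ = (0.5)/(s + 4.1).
Parallel: H = H₁ + H₂ = (n₁·d₂ + n₂·d₁)/(d₁·d₂).
n₁·d₂ = 3*s + 12.3. n₂·d₁ = 0.5*s + 2.2. Sum = 3.5*s + 14.5. d₁·d₂ = s^2 + 8.5*s + 18.04.
H(s) = (3.5*s + 14.5)/(s^2 + 8.5*s + 18.04)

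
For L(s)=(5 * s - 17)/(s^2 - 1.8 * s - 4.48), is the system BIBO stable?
Denominator: s^2 - 1.8*s - 4.48 = (s - 3.2)(s + 1.4). Poles: -1.4, 3.2. All Re(p)<0: No (unstable)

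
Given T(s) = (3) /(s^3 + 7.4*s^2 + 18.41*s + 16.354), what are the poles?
Set denominator = 0: s^3 + 7.4*s^2 + 18.41*s + 16.354 = (s + 3.4)(s^2 + 4*s + 4.81) = 0 → Poles: -2 + 0.9j, -2 - 0.9j, -3.4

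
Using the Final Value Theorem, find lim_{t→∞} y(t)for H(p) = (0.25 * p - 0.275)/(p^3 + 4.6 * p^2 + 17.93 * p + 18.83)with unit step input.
FVT: lim_{t→∞} y(t) = lim_{p→0} p*Y(p) where Y(p) = H(p)/p.
= lim_{p→0} H(p) = H(0) = num(0)/den(0) = -0.275/18.83 = -0.0146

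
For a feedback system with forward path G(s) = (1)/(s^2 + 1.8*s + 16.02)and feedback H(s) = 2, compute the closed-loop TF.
Closed-loop T = G/(1+GH).
Numerator: G_num * H_den = 1.
Denominator: G_den * H_den + G_num * H_num = (s^2 + 1.8*s + 16.02) + (2) = s^2 + 1.8*s + 18.02.
T(s) = (1)/(s^2 + 1.8*s + 18.02)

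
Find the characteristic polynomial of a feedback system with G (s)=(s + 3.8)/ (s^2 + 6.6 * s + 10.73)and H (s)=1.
Characteristic poly = G_den * H_den + G_num * H_num = (s^2 + 6.6*s + 10.73) + (s + 3.8) = s^2 + 7.6*s + 14.53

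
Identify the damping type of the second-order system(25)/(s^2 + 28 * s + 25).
Standard form: ωn²/(s²+2ζωn·s+ωn²) gives ωn=5, ζ=2.8.
Overdamped (ζ = 2.8 > 1)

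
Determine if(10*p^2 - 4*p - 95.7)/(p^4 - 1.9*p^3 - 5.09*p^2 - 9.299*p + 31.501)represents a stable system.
Denominator: p^4 - 1.9*p^3 - 5.09*p^2 - 9.299*p + 31.501 = (p - 3.4)(p - 1.7)(p^2 + 3.2*p + 5.45). Poles: -1.6 + 1.7j, -1.6 - 1.7j, 1.7, 3.4. All Re(p)<0: No (unstable)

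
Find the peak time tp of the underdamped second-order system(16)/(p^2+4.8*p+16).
Standard form: ωn²/(p²+2ζωn·p+ωn²) → ωn = 4, ζ = 0.6.
ωd = ωn·√(1-ζ²) = 4·√(1-0.6²) = 3.2.
tp = π/ωd = π/3.2 = 0.9817 s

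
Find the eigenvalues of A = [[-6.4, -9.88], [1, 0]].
Eigenvalues solve det(λI - A) = 0.
Characteristic polynomial: λ^2 + 6.4*λ + 9.88 = 0.
Factor: (λ + 2.6)(λ + 3.8) = 0.
Roots: -2.6, -3.8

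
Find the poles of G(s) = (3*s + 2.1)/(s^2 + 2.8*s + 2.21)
Set denominator = 0: s^2 + 2.8*s + 2.21 = 0 → Poles: -1.4 + 0.5j, -1.4 - 0.5j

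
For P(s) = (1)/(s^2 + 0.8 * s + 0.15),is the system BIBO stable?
Denominator: s^2 + 0.8*s + 0.15 = (s + 0.5)(s + 0.3). Poles: -0.3, -0.5. All Re(p)<0: Yes (stable)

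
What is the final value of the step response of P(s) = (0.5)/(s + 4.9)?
FVT: lim_{t→∞} y(t) = lim_{s→0} s*Y(s) where Y(s) = P(s)/s.
= lim_{s→0} P(s) = P(0) = num(0)/den(0) = 0.5/4.9 = 0.102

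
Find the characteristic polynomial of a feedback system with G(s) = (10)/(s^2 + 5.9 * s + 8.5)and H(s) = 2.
Characteristic poly = G_den * H_den + G_num * H_num = (s^2 + 5.9*s + 8.5) + (20) = s^2 + 5.9*s + 28.5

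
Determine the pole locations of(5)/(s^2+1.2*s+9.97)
Set denominator = 0: s^2 + 1.2*s + 9.97 = 0 → Poles: -0.6 + 3.1j, -0.6 - 3.1j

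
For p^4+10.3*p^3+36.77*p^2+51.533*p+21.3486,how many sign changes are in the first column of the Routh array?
Routh array:
p^4: [1, 36.77, 21.3486]; p^3: [10.3, 51.533]; p^2: [31.7668, 21.3486]; p^1: [44.611]; p^0: [21.3486]
First column: [1, 10.3, 31.7668, 44.611, 21.3486]. Sign changes = 0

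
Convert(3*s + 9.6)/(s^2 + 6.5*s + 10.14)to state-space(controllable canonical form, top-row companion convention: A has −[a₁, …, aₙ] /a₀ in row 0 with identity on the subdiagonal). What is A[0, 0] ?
Reachable canonical form for den = s^2 + 6.5*s + 10.14: top row of A = -[a₁,a₂,...,aₙ]/a₀, ones on the subdiagonal, zeros elsewhere.
A = [[-6.5, -10.14], [1, 0]].
A[0,0] = -6.5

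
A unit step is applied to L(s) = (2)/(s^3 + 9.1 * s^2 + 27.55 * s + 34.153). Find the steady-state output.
FVT: lim_{t→∞} y(t) = lim_{s→0} s*Y(s) where Y(s) = L(s)/s.
= lim_{s→0} L(s) = L(0) = num(0)/den(0) = 2/34.153 = 0.05856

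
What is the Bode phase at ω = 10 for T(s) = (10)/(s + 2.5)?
Substitute s = j*10: T(j10) = 0.235294 - 0.941176j.
∠T(j10) = atan2(Im, Re) = atan2(-0.941176, 0.235294) = -75.96°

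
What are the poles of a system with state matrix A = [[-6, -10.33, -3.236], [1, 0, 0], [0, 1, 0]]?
Eigenvalues solve det(λI - A) = 0.
Characteristic polynomial: λ^3 + 6*λ^2 + 10.33*λ + 3.236 = 0.
Factor: (λ + 0.4)(λ^2 + 5.6*λ + 8.09) = 0.
Roots: -0.4, -2.8 + 0.5j, -2.8 - 0.5j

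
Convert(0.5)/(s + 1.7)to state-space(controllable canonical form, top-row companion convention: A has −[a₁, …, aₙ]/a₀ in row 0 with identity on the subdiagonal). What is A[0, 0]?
Reachable canonical form for den = s + 1.7: top row of A = -[a₁,a₂,...,aₙ]/a₀, ones on the subdiagonal, zeros elsewhere.
A = [[-1.7]].
A[0,0] = -1.7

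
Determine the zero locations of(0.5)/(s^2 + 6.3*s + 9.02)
Numerator is a nonzero constant (0.5) → Zeros: none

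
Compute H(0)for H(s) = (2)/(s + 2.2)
DC gain = H(0) = num(0)/den(0) = 2/2.2 = 0.9091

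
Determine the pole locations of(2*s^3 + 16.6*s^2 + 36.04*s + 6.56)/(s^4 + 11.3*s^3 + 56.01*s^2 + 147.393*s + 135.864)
Set denominator = 0: s^4 + 11.3*s^3 + 56.01*s^2 + 147.393*s + 135.864 = (s + 4.8)(s + 1.7)(s^2 + 4.8*s + 16.65) = 0 → Poles: -1.7, -2.4 + 3.3j, -2.4 - 3.3j, -4.8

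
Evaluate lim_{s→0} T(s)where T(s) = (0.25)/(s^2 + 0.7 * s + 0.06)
DC gain = T(0) = num(0)/den(0) = 0.25/0.06 = 4.167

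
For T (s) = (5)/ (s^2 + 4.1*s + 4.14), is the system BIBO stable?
Denominator: s^2 + 4.1*s + 4.14 = (s + 1.8)(s + 2.3). Poles: -1.8, -2.3. All Re(p)<0: Yes (stable)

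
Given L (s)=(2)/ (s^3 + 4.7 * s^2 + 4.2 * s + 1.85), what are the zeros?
Numerator is a nonzero constant (2) → Zeros: none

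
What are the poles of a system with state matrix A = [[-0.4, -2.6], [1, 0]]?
Eigenvalues solve det(λI - A) = 0.
Characteristic polynomial: λ^2 + 0.4*λ + 2.6 = 0.
Roots: -0.2 + 1.6j, -0.2 - 1.6j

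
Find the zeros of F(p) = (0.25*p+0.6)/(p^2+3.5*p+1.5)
Set numerator = 0: 0.25*p + 0.6 = 0 → Zeros: -2.4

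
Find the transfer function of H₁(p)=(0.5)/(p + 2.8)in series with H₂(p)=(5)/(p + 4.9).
Series: H = H₁ · H₂ = (n₁·n₂)/(d₁·d₂).
Num: n₁·n₂ = 2.5. Den: d₁·d₂ = p^2 + 7.7*p + 13.72.
H(p) = (2.5)/(p^2 + 7.7*p + 13.72)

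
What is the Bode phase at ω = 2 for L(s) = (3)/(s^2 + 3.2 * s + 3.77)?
Substitute s = j*2: L(j2) = -0.016824 - 0.468145j.
∠L(j2) = atan2(Im, Re) = atan2(-0.468145, -0.016824) = -92.06°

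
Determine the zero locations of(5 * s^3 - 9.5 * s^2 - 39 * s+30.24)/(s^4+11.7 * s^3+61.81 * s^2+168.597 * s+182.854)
Set numerator = 0: 5*s^3 - 9.5*s^2 - 39*s + 30.24 = 5*(s + 2.4)(s - 0.7)(s - 3.6) = 0 → Zeros: -2.4, 0.7, 3.6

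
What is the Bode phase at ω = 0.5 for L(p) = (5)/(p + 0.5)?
Substitute p = j*0.5: L(j0.5) = 5 - 5j.
∠L(j0.5) = atan2(Im, Re) = atan2(-5, 5) = -45.00°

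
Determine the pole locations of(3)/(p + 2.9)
Set denominator = 0: p + 2.9 = 0 → Poles: -2.9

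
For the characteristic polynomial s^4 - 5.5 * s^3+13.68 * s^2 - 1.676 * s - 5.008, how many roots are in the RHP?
s^4 - 5.5*s^3 + 13.68*s^2 - 1.676*s - 5.008 = (s - 0.8)(s + 0.5)(s^2 - 5.2*s + 12.52). Poles: -0.5, 0.8, 2.6 + 2.4j, 2.6 - 2.4j. RHP poles (Re>0): 3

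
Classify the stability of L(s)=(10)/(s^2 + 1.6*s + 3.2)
Denominator: s^2 + 1.6*s + 3.2. Poles: -0.8 + 1.6j, -0.8 - 1.6j. Stable (all poles in LHP)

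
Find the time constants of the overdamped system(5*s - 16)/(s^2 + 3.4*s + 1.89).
Overdamped: real poles at -0.7, -2.7. τ = -1/pole → τ₁ = 1.429, τ₂ = 0.3704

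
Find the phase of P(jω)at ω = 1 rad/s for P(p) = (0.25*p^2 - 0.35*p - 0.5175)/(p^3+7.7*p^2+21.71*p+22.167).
Substitute p = j*1: P(j1) = -0.0287558 + 0.016972j.
∠P(j1) = atan2(Im, Re) = atan2(0.016972, -0.0287558) = 149.45°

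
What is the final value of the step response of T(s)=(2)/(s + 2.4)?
FVT: lim_{t→∞} y(t) = lim_{s→0} s*Y(s) where Y(s) = T(s)/s.
= lim_{s→0} T(s) = T(0) = num(0)/den(0) = 2/2.4 = 0.8333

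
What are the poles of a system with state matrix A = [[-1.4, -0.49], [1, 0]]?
Eigenvalues solve det(λI - A) = 0.
Characteristic polynomial: λ^2 + 1.4*λ + 0.49 = 0.
Factor: (λ + 0.7)(λ + 0.7) = 0.
Roots: -0.7, -0.7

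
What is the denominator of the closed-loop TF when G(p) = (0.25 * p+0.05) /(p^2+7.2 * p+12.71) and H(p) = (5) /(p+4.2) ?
Characteristic poly = G_den * H_den + G_num * H_num = (p^3 + 11.4*p^2 + 42.95*p + 53.382) + (1.25*p + 0.25) = p^3 + 11.4*p^2 + 44.2*p + 53.632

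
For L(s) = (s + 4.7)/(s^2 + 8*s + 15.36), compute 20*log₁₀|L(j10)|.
Substitute s = j*10: L(j10) = 0.0296516 - 0.0901214j.
|L(j10)| = sqrt(Re² + Im²) = 0.09487.
20*log₁₀(0.09487) = -20.46 dB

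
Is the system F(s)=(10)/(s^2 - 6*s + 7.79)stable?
Denominator: s^2 - 6*s + 7.79 = (s - 4.1)(s - 1.9). Poles: 1.9, 4.1. All Re(p)<0: No (unstable)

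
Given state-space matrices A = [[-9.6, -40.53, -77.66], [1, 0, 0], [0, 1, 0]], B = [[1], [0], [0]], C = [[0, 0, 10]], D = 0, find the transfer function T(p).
T(p) = C(pI - A)⁻¹B + D.
Characteristic polynomial det(pI - A) = p^3 + 9.6*p^2 + 40.53*p + 77.66.
Numerator from C·adj(pI-A)·B + D·det(pI-A) = 10.
T(p) = (10)/(p^3 + 9.6*p^2 + 40.53*p + 77.66)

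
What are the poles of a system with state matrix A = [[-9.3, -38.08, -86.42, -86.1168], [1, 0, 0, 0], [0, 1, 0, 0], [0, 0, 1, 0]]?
Eigenvalues solve det(λI - A) = 0.
Characteristic polynomial: λ^4 + 9.3*λ^3 + 38.08*λ^2 + 86.42*λ + 86.1168 = 0.
Factor: (λ + 3.3)(λ + 2.8)(λ^2 + 3.2*λ + 9.32) = 0.
Roots: -1.6 + 2.6j, -1.6 - 2.6j, -2.8, -3.3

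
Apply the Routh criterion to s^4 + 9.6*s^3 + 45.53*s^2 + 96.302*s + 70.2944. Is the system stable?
Routh array:
s^4: [1, 45.53, 70.2944]; s^3: [9.6, 96.302]; s^2: [35.4985, 70.2944]; s^1: [77.292]; s^0: [70.2944]
First column: [1, 9.6, 35.4985, 77.292, 70.2944]. Sign changes = 0.
Yes, stable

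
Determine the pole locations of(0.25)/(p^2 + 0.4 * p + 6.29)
Set denominator = 0: p^2 + 0.4*p + 6.29 = 0 → Poles: -0.2 + 2.5j, -0.2 - 2.5j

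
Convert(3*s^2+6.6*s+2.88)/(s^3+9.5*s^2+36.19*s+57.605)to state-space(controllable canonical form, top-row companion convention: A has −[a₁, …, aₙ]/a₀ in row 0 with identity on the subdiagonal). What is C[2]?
Reachable canonical form: C = numerator coefficients (right-aligned, zero-padded to length n).
num = 3*s^2 + 6.6*s + 2.88, C = [[3, 6.6, 2.88]].
C[2] = 2.88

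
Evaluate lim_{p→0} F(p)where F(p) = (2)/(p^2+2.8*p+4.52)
DC gain = F(0) = num(0)/den(0) = 2/4.52 = 0.4425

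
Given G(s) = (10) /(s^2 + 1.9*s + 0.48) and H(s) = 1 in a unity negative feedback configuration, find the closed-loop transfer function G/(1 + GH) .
Closed-loop T = G/(1+GH).
Numerator: G_num * H_den = 10.
Denominator: G_den * H_den + G_num * H_num = (s^2 + 1.9*s + 0.48) + (10) = s^2 + 1.9*s + 10.48.
T(s) = (10)/(s^2 + 1.9*s + 10.48)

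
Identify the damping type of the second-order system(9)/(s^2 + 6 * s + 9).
Standard form: ωn²/(s²+2ζωn·s+ωn²) gives ωn=3, ζ=1.
Critically damped (ζ = 1)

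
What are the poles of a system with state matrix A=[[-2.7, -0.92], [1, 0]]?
Eigenvalues solve det(λI - A) = 0.
Characteristic polynomial: λ^2 + 2.7*λ + 0.92 = 0.
Factor: (λ + 2.3)(λ + 0.4) = 0.
Roots: -0.4, -2.3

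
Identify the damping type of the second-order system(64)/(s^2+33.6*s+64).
Standard form: ωn²/(s²+2ζωn·s+ωn²) gives ωn=8, ζ=2.1.
Overdamped (ζ = 2.1 > 1)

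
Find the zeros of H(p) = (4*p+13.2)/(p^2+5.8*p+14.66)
Set numerator = 0: 4*p + 13.2 = 0 → Zeros: -3.3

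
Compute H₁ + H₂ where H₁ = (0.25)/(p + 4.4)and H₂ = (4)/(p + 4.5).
Parallel: H = H₁ + H₂ = (n₁·d₂ + n₂·d₁)/(d₁·d₂).
n₁·d₂ = 0.25*p + 1.125. n₂·d₁ = 4*p + 17.6. Sum = 4.25*p + 18.725. d₁·d₂ = p^2 + 8.9*p + 19.8.
H(p) = (4.25*p + 18.725)/(p^2 + 8.9*p + 19.8)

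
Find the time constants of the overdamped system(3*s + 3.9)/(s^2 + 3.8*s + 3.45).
Overdamped: real poles at -1.5, -2.3. τ = -1/pole → τ₁ = 0.6667, τ₂ = 0.4348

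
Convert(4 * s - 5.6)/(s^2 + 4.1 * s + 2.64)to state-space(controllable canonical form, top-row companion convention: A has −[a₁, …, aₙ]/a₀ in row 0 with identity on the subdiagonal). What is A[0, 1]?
Reachable canonical form for den = s^2 + 4.1*s + 2.64: top row of A = -[a₁,a₂,...,aₙ]/a₀, ones on the subdiagonal, zeros elsewhere.
A = [[-4.1, -2.64], [1, 0]].
A[0,1] = -2.64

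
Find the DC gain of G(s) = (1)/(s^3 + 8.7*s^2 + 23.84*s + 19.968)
DC gain = G(0) = num(0)/den(0) = 1/19.968 = 0.05008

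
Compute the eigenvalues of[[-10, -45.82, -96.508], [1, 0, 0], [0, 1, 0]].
Eigenvalues solve det(λI - A) = 0.
Characteristic polynomial: λ^3 + 10*λ^2 + 45.82*λ + 96.508 = 0.
Factor: (λ + 4.6)(λ^2 + 5.4*λ + 20.98) = 0.
Roots: -2.7 + 3.7j, -2.7 - 3.7j, -4.6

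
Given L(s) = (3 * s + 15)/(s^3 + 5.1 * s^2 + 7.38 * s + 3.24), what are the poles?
Set denominator = 0: s^3 + 5.1*s^2 + 7.38*s + 3.24 = (s + 1.2)(s + 3)(s + 0.9) = 0 → Poles: -0.9, -1.2, -3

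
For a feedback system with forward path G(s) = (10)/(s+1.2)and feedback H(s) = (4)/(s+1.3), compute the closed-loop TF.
Closed-loop T = G/(1+GH).
Numerator: G_num * H_den = 10*s + 13.
Denominator: G_den * H_den + G_num * H_num = (s^2 + 2.5*s + 1.56) + (40) = s^2 + 2.5*s + 41.56.
T(s) = (10*s + 13)/(s^2 + 2.5*s + 41.56)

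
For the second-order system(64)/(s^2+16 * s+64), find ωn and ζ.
Standard form: ωn²/(s²+2ζωn·s+ωn²).
const=64=ωn² → ωn=8, s coeff=16=2ζωn → ζ=1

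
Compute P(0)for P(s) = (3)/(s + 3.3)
DC gain = P(0) = num(0)/den(0) = 3/3.3 = 0.9091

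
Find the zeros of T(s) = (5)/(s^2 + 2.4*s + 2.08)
Numerator is a nonzero constant (5) → Zeros: none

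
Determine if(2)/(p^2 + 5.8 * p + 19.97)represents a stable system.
Denominator: p^2 + 5.8*p + 19.97. Poles: -2.9 + 3.4j, -2.9 - 3.4j. All Re(p)<0: Yes (stable)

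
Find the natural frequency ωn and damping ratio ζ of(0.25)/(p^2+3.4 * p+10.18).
Underdamped: complex pole -1.7 + 2.7j. ωn = |pole| = 3.191, ζ = -Re(pole)/ωn = 0.5328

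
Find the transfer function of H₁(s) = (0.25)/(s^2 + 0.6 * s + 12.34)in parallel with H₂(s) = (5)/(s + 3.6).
Parallel: H = H₁ + H₂ = (n₁·d₂ + n₂·d₁)/(d₁·d₂).
n₁·d₂ = 0.25*s + 0.9. n₂·d₁ = 5*s^2 + 3*s + 61.7. Sum = 5*s^2 + 3.25*s + 62.6. d₁·d₂ = s^3 + 4.2*s^2 + 14.5*s + 44.424.
H(s) = (5*s^2 + 3.25*s + 62.6)/(s^3 + 4.2*s^2 + 14.5*s + 44.424)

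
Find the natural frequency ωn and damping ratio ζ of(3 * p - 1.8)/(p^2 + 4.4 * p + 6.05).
Underdamped: complex pole -2.2 + 1.1j. ωn = |pole| = 2.46, ζ = -Re(pole)/ωn = 0.8944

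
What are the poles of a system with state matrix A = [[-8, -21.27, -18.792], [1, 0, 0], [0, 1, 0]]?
Eigenvalues solve det(λI - A) = 0.
Characteristic polynomial: λ^3 + 8*λ^2 + 21.27*λ + 18.792 = 0.
Factor: (λ + 2.4)(λ + 2.7)(λ + 2.9) = 0.
Roots: -2.4, -2.7, -2.9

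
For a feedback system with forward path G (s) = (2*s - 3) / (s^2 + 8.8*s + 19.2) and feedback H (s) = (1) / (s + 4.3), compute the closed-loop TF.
Closed-loop T = G/(1+GH).
Numerator: G_num * H_den = 2*s^2 + 5.6*s - 12.9.
Denominator: G_den * H_den + G_num * H_num = (s^3 + 13.1*s^2 + 57.04*s + 82.56) + (2*s - 3) = s^3 + 13.1*s^2 + 59.04*s + 79.56.
T(s) = (2*s^2 + 5.6*s - 12.9)/(s^3 + 13.1*s^2 + 59.04*s + 79.56)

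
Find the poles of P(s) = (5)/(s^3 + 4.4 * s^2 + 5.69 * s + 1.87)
Set denominator = 0: s^3 + 4.4*s^2 + 5.69*s + 1.87 = (s + 0.5)(s + 2.2)(s + 1.7) = 0 → Poles: -0.5, -1.7, -2.2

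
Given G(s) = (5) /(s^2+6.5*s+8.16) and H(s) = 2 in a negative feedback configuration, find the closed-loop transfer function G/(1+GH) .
Closed-loop T = G/(1+GH).
Numerator: G_num * H_den = 5.
Denominator: G_den * H_den + G_num * H_num = (s^2 + 6.5*s + 8.16) + (10) = s^2 + 6.5*s + 18.16.
T(s) = (5)/(s^2 + 6.5*s + 18.16)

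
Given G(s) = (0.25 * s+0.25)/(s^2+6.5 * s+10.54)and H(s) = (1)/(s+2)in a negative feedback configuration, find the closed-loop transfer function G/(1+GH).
Closed-loop T = G/(1+GH).
Numerator: G_num * H_den = 0.25*s^2 + 0.75*s + 0.5.
Denominator: G_den * H_den + G_num * H_num = (s^3 + 8.5*s^2 + 23.54*s + 21.08) + (0.25*s + 0.25) = s^3 + 8.5*s^2 + 23.79*s + 21.33.
T(s) = (0.25*s^2 + 0.75*s + 0.5)/(s^3 + 8.5*s^2 + 23.79*s + 21.33)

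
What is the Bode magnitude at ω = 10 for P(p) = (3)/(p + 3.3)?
Substitute p = j*10: P(j10) = 0.0892777 - 0.270538j.
|P(j10)| = sqrt(Re² + Im²) = 0.2849.
20*log₁₀(0.2849) = -10.91 dB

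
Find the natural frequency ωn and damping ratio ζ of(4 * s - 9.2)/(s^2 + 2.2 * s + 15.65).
Underdamped: complex pole -1.1 + 3.8j. ωn = |pole| = 3.956, ζ = -Re(pole)/ωn = 0.2781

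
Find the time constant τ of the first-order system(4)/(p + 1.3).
First-order system: τ = -1/pole. Pole = -1.3. τ = -1/(-1.3) = 0.7692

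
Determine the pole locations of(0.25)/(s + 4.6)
Set denominator = 0: s + 4.6 = 0 → Poles: -4.6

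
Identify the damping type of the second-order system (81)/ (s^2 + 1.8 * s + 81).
Standard form: ωn²/(s²+2ζωn·s+ωn²) gives ωn=9, ζ=0.1.
Underdamped (ζ = 0.1 < 1)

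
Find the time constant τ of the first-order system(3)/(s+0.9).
First-order system: τ = -1/pole. Pole = -0.9. τ = -1/(-0.9) = 1.111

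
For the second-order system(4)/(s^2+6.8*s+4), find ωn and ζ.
Standard form: ωn²/(s²+2ζωn·s+ωn²).
const=4=ωn² → ωn=2, s coeff=6.8=2ζωn → ζ=1.7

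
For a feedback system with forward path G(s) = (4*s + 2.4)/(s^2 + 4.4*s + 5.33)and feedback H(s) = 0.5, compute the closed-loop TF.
Closed-loop T = G/(1+GH).
Numerator: G_num * H_den = 4*s + 2.4.
Denominator: G_den * H_den + G_num * H_num = (s^2 + 4.4*s + 5.33) + (2*s + 1.2) = s^2 + 6.4*s + 6.53.
T(s) = (4*s + 2.4)/(s^2 + 6.4*s + 6.53)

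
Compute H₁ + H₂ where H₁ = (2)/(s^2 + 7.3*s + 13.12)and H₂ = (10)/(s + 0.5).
Parallel: H = H₁ + H₂ = (n₁·d₂ + n₂·d₁)/(d₁·d₂).
n₁·d₂ = 2*s + 1. n₂·d₁ = 10*s^2 + 73*s + 131.2. Sum = 10*s^2 + 75*s + 132.2. d₁·d₂ = s^3 + 7.8*s^2 + 16.77*s + 6.56.
H(s) = (10*s^2 + 75*s + 132.2)/(s^3 + 7.8*s^2 + 16.77*s + 6.56)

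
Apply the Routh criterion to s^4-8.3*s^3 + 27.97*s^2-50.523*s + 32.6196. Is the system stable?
Routh array:
s^4: [1, 27.97, 32.6196]; s^3: [-8.3, -50.523]; s^2: [21.8829, 32.6196]; s^1: [-38.1507]; s^0: [32.6196]
First column: [1, -8.3, 21.8829, -38.1507, 32.6196]. Sign changes = 4.
No, unstable (4 RHP root(s))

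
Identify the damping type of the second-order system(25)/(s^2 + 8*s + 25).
Standard form: ωn²/(s²+2ζωn·s+ωn²) gives ωn=5, ζ=0.8.
Underdamped (ζ = 0.8 < 1)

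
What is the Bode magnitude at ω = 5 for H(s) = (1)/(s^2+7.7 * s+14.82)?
Substitute s = j*5: H(j5) = -0.00641914 - 0.0242767j.
|H(j5)| = sqrt(Re² + Im²) = 0.02511.
20*log₁₀(0.02511) = -32.00 dB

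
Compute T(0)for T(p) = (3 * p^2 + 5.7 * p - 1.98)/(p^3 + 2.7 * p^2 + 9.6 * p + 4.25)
DC gain = T(0) = num(0)/den(0) = -1.98/4.25 = -0.4659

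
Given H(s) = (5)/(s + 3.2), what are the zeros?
Numerator is a nonzero constant (5) → Zeros: none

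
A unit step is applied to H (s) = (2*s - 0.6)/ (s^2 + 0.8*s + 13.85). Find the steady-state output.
FVT: lim_{t→∞} y(t) = lim_{s→0} s*Y(s) where Y(s) = H(s)/s.
= lim_{s→0} H(s) = H(0) = num(0)/den(0) = -0.6/13.85 = -0.04332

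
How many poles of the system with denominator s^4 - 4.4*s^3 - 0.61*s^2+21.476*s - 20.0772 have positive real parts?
s^4 - 4.4*s^3 - 0.61*s^2 + 21.476*s - 20.0772 = (s - 2.7)(s - 1.3)(s - 2.6)(s + 2.2). Poles: -2.2, 1.3, 2.6, 2.7. RHP poles (Re>0): 3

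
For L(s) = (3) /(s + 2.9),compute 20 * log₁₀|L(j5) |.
Substitute s = j*5: L(j5) = 0.260401 - 0.448967j.
|L(j5)| = sqrt(Re² + Im²) = 0.519.
20*log₁₀(0.519) = -5.70 dB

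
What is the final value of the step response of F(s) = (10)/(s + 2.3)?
FVT: lim_{t→∞} y(t) = lim_{s→0} s*Y(s) where Y(s) = F(s)/s.
= lim_{s→0} F(s) = F(0) = num(0)/den(0) = 10/2.3 = 4.348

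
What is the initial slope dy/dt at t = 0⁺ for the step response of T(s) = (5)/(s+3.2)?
IVT: y'(0⁺) = lim_{s→∞} s²·Y(s) = lim_{s→∞} s·T(s).
deg(num) = 0, deg(den) = 1, relative degree = 1, so s·T(s) → (leading num)/(leading den) = 5/1 = 5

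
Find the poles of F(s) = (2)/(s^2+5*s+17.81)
Set denominator = 0: s^2 + 5*s + 17.81 = 0 → Poles: -2.5 + 3.4j, -2.5 - 3.4j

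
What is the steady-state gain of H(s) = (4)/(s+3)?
DC gain = H(0) = num(0)/den(0) = 4/3 = 1.333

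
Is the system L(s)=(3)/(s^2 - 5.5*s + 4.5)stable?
Denominator: s^2 - 5.5*s + 4.5 = (s - 4.5)(s - 1). Poles: 1, 4.5. All Re(p)<0: No (unstable)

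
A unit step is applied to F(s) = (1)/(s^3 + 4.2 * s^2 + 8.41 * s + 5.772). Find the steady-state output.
FVT: lim_{t→∞} y(t) = lim_{s→0} s*Y(s) where Y(s) = F(s)/s.
= lim_{s→0} F(s) = F(0) = num(0)/den(0) = 1/5.772 = 0.1733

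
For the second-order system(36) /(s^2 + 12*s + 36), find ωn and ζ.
Standard form: ωn²/(s²+2ζωn·s+ωn²).
const=36=ωn² → ωn=6, s coeff=12=2ζωn → ζ=1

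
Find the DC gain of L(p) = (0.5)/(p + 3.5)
DC gain = L(0) = num(0)/den(0) = 0.5/3.5 = 0.1429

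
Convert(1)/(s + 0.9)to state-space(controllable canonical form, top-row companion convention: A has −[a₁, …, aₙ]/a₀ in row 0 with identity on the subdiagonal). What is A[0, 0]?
Reachable canonical form for den = s + 0.9: top row of A = -[a₁,a₂,...,aₙ]/a₀, ones on the subdiagonal, zeros elsewhere.
A = [[-0.9]].
A[0,0] = -0.9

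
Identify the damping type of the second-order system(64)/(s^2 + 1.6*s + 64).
Standard form: ωn²/(s²+2ζωn·s+ωn²) gives ωn=8, ζ=0.1.
Underdamped (ζ = 0.1 < 1)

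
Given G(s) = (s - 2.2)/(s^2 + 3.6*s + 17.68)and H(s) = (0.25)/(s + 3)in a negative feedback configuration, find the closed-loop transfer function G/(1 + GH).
Closed-loop T = G/(1+GH).
Numerator: G_num * H_den = s^2 + 0.8*s - 6.6.
Denominator: G_den * H_den + G_num * H_num = (s^3 + 6.6*s^2 + 28.48*s + 53.04) + (0.25*s - 0.55) = s^3 + 6.6*s^2 + 28.73*s + 52.49.
T(s) = (s^2 + 0.8*s - 6.6)/(s^3 + 6.6*s^2 + 28.73*s + 52.49)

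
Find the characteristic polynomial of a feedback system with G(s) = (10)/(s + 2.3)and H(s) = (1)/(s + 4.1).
Characteristic poly = G_den * H_den + G_num * H_num = (s^2 + 6.4*s + 9.43) + (10) = s^2 + 6.4*s + 19.43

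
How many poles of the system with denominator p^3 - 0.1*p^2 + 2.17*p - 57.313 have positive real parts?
p^3 - 0.1*p^2 + 2.17*p - 57.313 = (p - 3.7)(p^2 + 3.6*p + 15.49). Poles: -1.8 + 3.5j, -1.8 - 3.5j, 3.7. RHP poles (Re>0): 1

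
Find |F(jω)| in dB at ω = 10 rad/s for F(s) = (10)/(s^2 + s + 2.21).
Substitute s = j*10: F(j10) = -0.101202 - 0.0103489j.
|F(j10)| = sqrt(Re² + Im²) = 0.1017.
20*log₁₀(0.1017) = -19.85 dB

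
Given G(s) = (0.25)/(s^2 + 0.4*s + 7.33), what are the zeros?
Numerator is a nonzero constant (0.25) → Zeros: none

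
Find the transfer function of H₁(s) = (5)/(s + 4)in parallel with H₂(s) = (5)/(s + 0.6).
Parallel: H = H₁ + H₂ = (n₁·d₂ + n₂·d₁)/(d₁·d₂).
n₁·d₂ = 5*s + 3. n₂·d₁ = 5*s + 20. Sum = 10*s + 23. d₁·d₂ = s^2 + 4.6*s + 2.4.
H(s) = (10*s + 23)/(s^2 + 4.6*s + 2.4)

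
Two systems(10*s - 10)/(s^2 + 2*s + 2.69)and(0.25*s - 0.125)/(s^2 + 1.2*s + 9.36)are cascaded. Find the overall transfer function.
Series: H = H₁ · H₂ = (n₁·n₂)/(d₁·d₂).
Num: n₁·n₂ = 2.5*s^2 - 3.75*s + 1.25. Den: d₁·d₂ = s^4 + 3.2*s^3 + 14.45*s^2 + 21.948*s + 25.1784.
H(s) = (2.5*s^2 - 3.75*s + 1.25)/(s^4 + 3.2*s^3 + 14.45*s^2 + 21.948*s + 25.1784)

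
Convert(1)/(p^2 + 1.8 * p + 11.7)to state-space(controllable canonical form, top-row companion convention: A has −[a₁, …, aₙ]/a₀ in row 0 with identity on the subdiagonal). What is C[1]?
Reachable canonical form: C = numerator coefficients (right-aligned, zero-padded to length n).
num = 1, C = [[0, 1]].
C[1] = 1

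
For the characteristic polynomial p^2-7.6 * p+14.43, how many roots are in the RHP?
p^2 - 7.6*p + 14.43 = (p - 3.9)(p - 3.7). Poles: 3.7, 3.9. RHP poles (Re>0): 2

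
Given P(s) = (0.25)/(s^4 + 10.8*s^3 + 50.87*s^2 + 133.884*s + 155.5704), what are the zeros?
Numerator is a nonzero constant (0.25) → Zeros: none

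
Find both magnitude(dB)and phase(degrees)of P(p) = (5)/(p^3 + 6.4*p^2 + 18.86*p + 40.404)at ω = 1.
Substitute p = j*1: P(j1) = 0.115248 - 0.060532j.
|P| = 20*log₁₀(sqrt(Re²+Im²)) = -17.71 dB.
∠P = atan2(Im, Re) = -27.71°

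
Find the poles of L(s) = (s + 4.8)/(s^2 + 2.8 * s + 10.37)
Set denominator = 0: s^2 + 2.8*s + 10.37 = 0 → Poles: -1.4 + 2.9j, -1.4 - 2.9j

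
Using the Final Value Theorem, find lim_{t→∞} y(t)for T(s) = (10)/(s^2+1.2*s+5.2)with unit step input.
FVT: lim_{t→∞} y(t) = lim_{s→0} s*Y(s) where Y(s) = T(s)/s.
= lim_{s→0} T(s) = T(0) = num(0)/den(0) = 10/5.2 = 1.923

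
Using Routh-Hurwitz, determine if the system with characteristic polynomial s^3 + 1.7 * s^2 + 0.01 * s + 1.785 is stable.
Routh array:
s^3: [1, 0.01]; s^2: [1.7, 1.785]; s^1: [-1.04]; s^0: [1.785]
First column: [1, 1.7, -1.04, 1.785]. Sign changes = 2.
No, unstable (2 RHP root(s))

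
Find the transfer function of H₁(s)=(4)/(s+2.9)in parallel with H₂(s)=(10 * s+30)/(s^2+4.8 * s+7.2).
Parallel: H = H₁ + H₂ = (n₁·d₂ + n₂·d₁)/(d₁·d₂).
n₁·d₂ = 4*s^2 + 19.2*s + 28.8. n₂·d₁ = 10*s^2 + 59*s + 87. Sum = 14*s^2 + 78.2*s + 115.8. d₁·d₂ = s^3 + 7.7*s^2 + 21.12*s + 20.88.
H(s) = (14*s^2 + 78.2*s + 115.8)/(s^3 + 7.7*s^2 + 21.12*s + 20.88)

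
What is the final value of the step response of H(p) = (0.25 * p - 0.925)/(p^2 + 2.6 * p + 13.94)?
FVT: lim_{t→∞} y(t) = lim_{p→0} p*Y(p) where Y(p) = H(p)/p.
= lim_{p→0} H(p) = H(0) = num(0)/den(0) = -0.925/13.94 = -0.06636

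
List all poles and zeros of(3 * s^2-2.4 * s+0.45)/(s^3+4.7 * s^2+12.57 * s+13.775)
Set denominator = 0: s^3 + 4.7*s^2 + 12.57*s + 13.775 = (s + 1.9)(s^2 + 2.8*s + 7.25) = 0 → Poles: -1.4 + 2.3j, -1.4 - 2.3j, -1.9
Set numerator = 0: 3*s^2 - 2.4*s + 0.45 = 3*(s - 0.3)(s - 0.5) = 0 → Zeros: 0.3, 0.5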